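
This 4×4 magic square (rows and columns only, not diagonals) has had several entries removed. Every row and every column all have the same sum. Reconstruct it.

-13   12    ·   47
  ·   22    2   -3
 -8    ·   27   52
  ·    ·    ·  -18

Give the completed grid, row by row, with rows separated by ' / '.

Column 4 is already complete: 47 + -3 + 52 + -18 = 78, so that is the magic constant.
Using row 1: -13 + 12 + 47 + ? → (1,3) = 78 − 46 = 32.
Using row 2: 22 + 2 + (-3) + ? → (2,1) = 78 − 21 = 57.
Row 3: -8 + 27 + 52 + ? = 78, so (3,2) = 7.
Using column 1: -13 + 57 + (-8) + ? → (4,1) = 78 − 36 = 42.
From column 2, 78 − (12 + 22 + 7) gives (4,2) = 37.
Using column 3: 32 + 2 + 27 + ? → (4,3) = 78 − 61 = 17.

-13 12 32 47 / 57 22 2 -3 / -8 7 27 52 / 42 37 17 -18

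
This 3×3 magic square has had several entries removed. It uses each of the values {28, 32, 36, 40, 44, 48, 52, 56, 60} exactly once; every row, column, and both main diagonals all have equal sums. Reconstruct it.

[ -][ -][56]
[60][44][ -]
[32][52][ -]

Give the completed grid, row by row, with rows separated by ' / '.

The 9 entries sum to 396, so each line sums to 396/3 = 132.
Using row 2: 60 + 44 + ? → (2,3) = 132 − 104 = 28.
The remaining cell in row 3 is (3,3) = 132 − 84 = 48.
Column 1 needs 132; the known cells sum to 92, so (1,1) = 40.
Column 2: 44 + 52 + ? = 132, so (1,2) = 36.

40 36 56 / 60 44 28 / 32 52 48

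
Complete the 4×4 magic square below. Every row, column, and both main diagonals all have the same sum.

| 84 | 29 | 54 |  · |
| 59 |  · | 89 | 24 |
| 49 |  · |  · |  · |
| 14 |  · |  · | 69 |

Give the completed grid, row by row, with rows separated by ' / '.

84 29 54 39 / 59 34 89 24 / 49 64 19 74 / 14 79 44 69

Column 1 is already complete: 84 + 59 + 49 + 14 = 206, so that is the magic constant.
From row 1, 206 − (84 + 29 + 54) gives (1,4) = 39.
Row 2 must total 206; the given cells sum to 172, so (2,2) = 34.
Column 4 needs 206; the known cells sum to 132, so (3,4) = 74.
From main diagonal, 206 − (84 + 34 + 69) gives (3,3) = 19.
Anti-diagonal: 39 + 89 + 14 + ? = 206, so (3,2) = 64.
Column 2 needs 206; the known cells sum to 127, so (4,2) = 79.
Column 3 must total 206; the given cells sum to 162, so (4,3) = 44.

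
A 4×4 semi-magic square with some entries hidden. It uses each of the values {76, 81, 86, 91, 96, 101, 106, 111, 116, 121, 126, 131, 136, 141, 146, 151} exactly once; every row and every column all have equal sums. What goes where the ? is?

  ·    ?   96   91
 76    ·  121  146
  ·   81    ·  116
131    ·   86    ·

The 16 entries sum to 1816, so each line sums to 1816/4 = 454.
Using row 2: 76 + 121 + 146 + ? → (2,2) = 454 − 343 = 111.
From column 3, 454 − (96 + 121 + 86) gives (3,3) = 151.
Using column 4: 91 + 146 + 116 + ? → (4,4) = 454 − 353 = 101.
The remaining cell in row 3 is (3,1) = 454 − 348 = 106.
Row 4: 131 + 86 + 101 + ? = 454, so (4,2) = 136.
Column 1 needs 454; the known cells sum to 313, so (1,1) = 141.
Column 2 needs 454; the known cells sum to 328, so (1,2) = 126.

126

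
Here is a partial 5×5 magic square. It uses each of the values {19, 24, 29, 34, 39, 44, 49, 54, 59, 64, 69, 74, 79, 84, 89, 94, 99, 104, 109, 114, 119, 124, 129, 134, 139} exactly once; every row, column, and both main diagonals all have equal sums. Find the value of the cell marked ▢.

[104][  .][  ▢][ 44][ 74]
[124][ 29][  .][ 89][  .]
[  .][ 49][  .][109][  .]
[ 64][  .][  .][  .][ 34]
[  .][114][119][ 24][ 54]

39

The 25 entries sum to 1975, so each line sums to 1975/5 = 395.
Row 5 needs 395; the known cells sum to 311, so (5,1) = 84.
The remaining cell in column 1 is (3,1) = 395 − 376 = 19.
The remaining cell in column 4 is (4,4) = 395 − 266 = 129.
Main diagonal: 104 + 29 + 129 + 54 + ? = 395, so (3,3) = 79.
Anti-diagonal must total 395; the given cells sum to 326, so (4,2) = 69.
Using row 3: 19 + 49 + 79 + 109 + ? → (3,5) = 395 − 256 = 139.
From row 4, 395 − (64 + 69 + 129 + 34) gives (4,3) = 99.
Column 2 must total 395; the given cells sum to 261, so (1,2) = 134.
Using column 5: 74 + 139 + 34 + 54 + ? → (2,5) = 395 − 301 = 94.
Row 1 needs 395; the known cells sum to 356, so (1,3) = 39.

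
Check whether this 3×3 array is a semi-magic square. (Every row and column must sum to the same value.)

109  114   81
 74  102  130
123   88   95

Row 1: 109 + 114 + 81 = 304.
Row 2: 74 + 102 + 130 = 306.
Row 3: 123 + 88 + 95 = 306.
Column 1: 109 + 74 + 123 = 306.
Column 2: 114 + 102 + 88 = 304.
Column 3: 81 + 130 + 95 = 306.

No — column 3 sums to 306 but column 2 sums to 304.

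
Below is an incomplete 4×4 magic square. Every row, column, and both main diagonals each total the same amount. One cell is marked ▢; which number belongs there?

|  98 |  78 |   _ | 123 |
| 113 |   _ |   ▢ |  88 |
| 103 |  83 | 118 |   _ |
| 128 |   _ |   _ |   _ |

Column 1 is complete and sums to 442; that is the magic constant.
Row 1 must total 442; the given cells sum to 299, so (1,3) = 143.
Row 3: 103 + 83 + 118 + ? = 442, so (3,4) = 138.
The remaining cell in column 4 is (4,4) = 442 − 349 = 93.
The remaining cell in main diagonal is (2,2) = 442 − 309 = 133.
Anti-diagonal: 123 + 83 + 128 + ? = 442, so (2,3) = 108.

108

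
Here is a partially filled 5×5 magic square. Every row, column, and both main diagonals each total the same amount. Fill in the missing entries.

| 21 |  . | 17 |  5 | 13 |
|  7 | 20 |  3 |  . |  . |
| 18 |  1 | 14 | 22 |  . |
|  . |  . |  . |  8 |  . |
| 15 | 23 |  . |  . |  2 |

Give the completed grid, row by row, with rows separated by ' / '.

Main diagonal is already complete: 21 + 20 + 14 + 8 + 2 = 65, so that is the magic constant.
Row 1: 21 + 17 + 5 + 13 + ? = 65, so (1,2) = 9.
From row 3, 65 − (18 + 1 + 14 + 22) gives (3,5) = 10.
Column 1: 21 + 7 + 18 + 15 + ? = 65, so (4,1) = 4.
Column 2 must total 65; the given cells sum to 53, so (4,2) = 12.
Anti-diagonal needs 65; the known cells sum to 54, so (2,4) = 11.
Row 2: 7 + 20 + 3 + 11 + ? = 65, so (2,5) = 24.
The remaining cell in column 4 is (5,4) = 65 − 46 = 19.
From column 5, 65 − (13 + 24 + 10 + 2) gives (4,5) = 16.
The remaining cell in row 4 is (4,3) = 65 − 40 = 25.
Using row 5: 15 + 23 + 19 + 2 + ? → (5,3) = 65 − 59 = 6.

21 9 17 5 13 / 7 20 3 11 24 / 18 1 14 22 10 / 4 12 25 8 16 / 15 23 6 19 2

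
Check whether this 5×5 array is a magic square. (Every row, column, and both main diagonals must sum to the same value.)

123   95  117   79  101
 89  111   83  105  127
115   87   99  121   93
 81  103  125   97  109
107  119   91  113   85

Yes

Row 1: 123 + 95 + 117 + 79 + 101 = 515.
Row 2: 89 + 111 + 83 + 105 + 127 = 515.
Row 3: 115 + 87 + 99 + 121 + 93 = 515.
Row 4: 81 + 103 + 125 + 97 + 109 = 515.
Row 5: 107 + 119 + 91 + 113 + 85 = 515.
Column 1: 123 + 89 + 115 + 81 + 107 = 515.
Column 2: 95 + 111 + 87 + 103 + 119 = 515.
Column 3: 117 + 83 + 99 + 125 + 91 = 515.
Column 4: 79 + 105 + 121 + 97 + 113 = 515.
Column 5: 101 + 127 + 93 + 109 + 85 = 515.
Main diagonal: 123 + 111 + 99 + 97 + 85 = 515.
Anti-diagonal: 101 + 105 + 99 + 103 + 107 = 515.
All lines sum to 515.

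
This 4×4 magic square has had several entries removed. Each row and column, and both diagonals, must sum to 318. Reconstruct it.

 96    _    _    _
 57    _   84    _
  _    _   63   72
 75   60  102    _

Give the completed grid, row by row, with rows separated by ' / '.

Row 4 needs 318; the known cells sum to 237, so (4,4) = 81.
Column 1: 96 + 57 + 75 + ? = 318, so (3,1) = 90.
Column 3 needs 318; the known cells sum to 249, so (1,3) = 69.
Using main diagonal: 96 + 63 + 81 + ? → (2,2) = 318 − 240 = 78.
Row 2 needs 318; the known cells sum to 219, so (2,4) = 99.
Row 3 must total 318; the given cells sum to 225, so (3,2) = 93.
Column 2: 78 + 93 + 60 + ? = 318, so (1,2) = 87.
From column 4, 318 − (99 + 72 + 81) gives (1,4) = 66.

96 87 69 66 / 57 78 84 99 / 90 93 63 72 / 75 60 102 81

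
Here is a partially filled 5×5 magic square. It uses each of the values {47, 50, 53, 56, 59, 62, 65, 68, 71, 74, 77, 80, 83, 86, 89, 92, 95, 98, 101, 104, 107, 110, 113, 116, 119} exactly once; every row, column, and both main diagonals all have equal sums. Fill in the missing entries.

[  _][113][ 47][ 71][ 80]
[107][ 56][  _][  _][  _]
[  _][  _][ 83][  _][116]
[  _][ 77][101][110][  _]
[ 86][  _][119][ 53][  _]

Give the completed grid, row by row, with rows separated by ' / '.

104 113 47 71 80 / 107 56 65 89 98 / 50 74 83 92 116 / 68 77 101 110 59 / 86 95 119 53 62

The 25 entries sum to 2075, so each line sums to 2075/5 = 415.
The remaining cell in row 1 is (1,1) = 415 − 311 = 104.
From column 3, 415 − (47 + 83 + 101 + 119) gives (2,3) = 65.
From main diagonal, 415 − (104 + 56 + 83 + 110) gives (5,5) = 62.
From anti-diagonal, 415 − (80 + 83 + 77 + 86) gives (2,4) = 89.
Using row 2: 107 + 56 + 65 + 89 + ? → (2,5) = 415 − 317 = 98.
Row 5: 86 + 119 + 53 + 62 + ? = 415, so (5,2) = 95.
From column 2, 415 − (113 + 56 + 77 + 95) gives (3,2) = 74.
Column 4 needs 415; the known cells sum to 323, so (3,4) = 92.
Using column 5: 80 + 98 + 116 + 62 + ? → (4,5) = 415 − 356 = 59.
Using row 3: 74 + 83 + 92 + 116 + ? → (3,1) = 415 − 365 = 50.
Using row 4: 77 + 101 + 110 + 59 + ? → (4,1) = 415 − 347 = 68.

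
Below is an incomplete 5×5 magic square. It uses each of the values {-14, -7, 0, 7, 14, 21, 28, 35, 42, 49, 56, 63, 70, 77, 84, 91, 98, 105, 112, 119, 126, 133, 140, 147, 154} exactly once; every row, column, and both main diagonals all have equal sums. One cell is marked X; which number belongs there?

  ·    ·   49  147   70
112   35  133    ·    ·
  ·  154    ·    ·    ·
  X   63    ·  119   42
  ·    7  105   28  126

The 25 entries sum to 1750, so each line sums to 1750/5 = 350.
The remaining cell in row 5 is (5,1) = 350 − 266 = 84.
The remaining cell in column 2 is (1,2) = 350 − 259 = 91.
Row 1: 91 + 49 + 147 + 70 + ? = 350, so (1,1) = -7.
Main diagonal: -7 + 35 + 119 + 126 + ? = 350, so (3,3) = 77.
From anti-diagonal, 350 − (70 + 77 + 63 + 84) gives (2,4) = 56.
Using row 2: 112 + 35 + 133 + 56 + ? → (2,5) = 350 − 336 = 14.
From column 3, 350 − (49 + 133 + 77 + 105) gives (4,3) = -14.
The remaining cell in column 4 is (3,4) = 350 − 350 = 0.
Column 5 must total 350; the given cells sum to 252, so (3,5) = 98.
Row 3: 154 + 77 + 0 + 98 + ? = 350, so (3,1) = 21.
From row 4, 350 − (63 + (-14) + 119 + 42) gives (4,1) = 140.

140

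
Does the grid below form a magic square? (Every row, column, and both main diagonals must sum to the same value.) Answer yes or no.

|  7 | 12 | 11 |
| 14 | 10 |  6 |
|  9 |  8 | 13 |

Row 1: 7 + 12 + 11 = 30.
Row 2: 14 + 10 + 6 = 30.
Row 3: 9 + 8 + 13 = 30.
Column 1: 7 + 14 + 9 = 30.
Column 2: 12 + 10 + 8 = 30.
Column 3: 11 + 6 + 13 = 30.
Main diagonal: 7 + 10 + 13 = 30.
Anti-diagonal: 11 + 10 + 9 = 30.
All lines sum to 30.

Yes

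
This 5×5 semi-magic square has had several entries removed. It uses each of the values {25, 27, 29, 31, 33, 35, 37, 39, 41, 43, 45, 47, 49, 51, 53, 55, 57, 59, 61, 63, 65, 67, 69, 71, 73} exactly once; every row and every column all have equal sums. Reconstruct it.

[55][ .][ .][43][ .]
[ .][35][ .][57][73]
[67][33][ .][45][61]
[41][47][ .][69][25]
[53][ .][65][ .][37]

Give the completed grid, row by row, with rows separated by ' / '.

55 71 27 43 49 / 29 35 51 57 73 / 67 33 39 45 61 / 41 47 63 69 25 / 53 59 65 31 37

The 25 entries sum to 1225, so each line sums to 1225/5 = 245.
Row 3 must total 245; the given cells sum to 206, so (3,3) = 39.
Using row 4: 41 + 47 + 69 + 25 + ? → (4,3) = 245 − 182 = 63.
Column 1 must total 245; the given cells sum to 216, so (2,1) = 29.
The remaining cell in column 4 is (5,4) = 245 − 214 = 31.
Column 5: 73 + 61 + 25 + 37 + ? = 245, so (1,5) = 49.
The remaining cell in row 2 is (2,3) = 245 − 194 = 51.
From row 5, 245 − (53 + 65 + 31 + 37) gives (5,2) = 59.
Column 2 needs 245; the known cells sum to 174, so (1,2) = 71.
Column 3 needs 245; the known cells sum to 218, so (1,3) = 27.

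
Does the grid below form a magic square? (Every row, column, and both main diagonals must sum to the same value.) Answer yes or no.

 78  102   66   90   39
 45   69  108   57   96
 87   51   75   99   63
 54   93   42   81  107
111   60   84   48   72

Row 1: 78 + 102 + 66 + 90 + 39 = 375.
Row 2: 45 + 69 + 108 + 57 + 96 = 375.
Row 3: 87 + 51 + 75 + 99 + 63 = 375.
Row 4: 54 + 93 + 42 + 81 + 107 = 377.
Row 5: 111 + 60 + 84 + 48 + 72 = 375.
Column 1: 78 + 45 + 87 + 54 + 111 = 375.
Column 2: 102 + 69 + 51 + 93 + 60 = 375.
Column 3: 66 + 108 + 75 + 42 + 84 = 375.
Column 4: 90 + 57 + 99 + 81 + 48 = 375.
Column 5: 39 + 96 + 63 + 107 + 72 = 377.
Main diagonal: 78 + 69 + 75 + 81 + 72 = 375.
Anti-diagonal: 39 + 57 + 75 + 93 + 111 = 375.

No — column 5 sums to 377 but row 3 sums to 375.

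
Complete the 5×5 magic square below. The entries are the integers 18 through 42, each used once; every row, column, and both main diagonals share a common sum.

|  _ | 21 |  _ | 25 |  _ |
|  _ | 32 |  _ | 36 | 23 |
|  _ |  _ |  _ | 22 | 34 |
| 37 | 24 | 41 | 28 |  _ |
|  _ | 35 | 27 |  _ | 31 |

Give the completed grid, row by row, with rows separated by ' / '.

The entries are 18 through 42, which sum to 750, so each line sums to 750/5 = 150.
From row 4, 150 − (37 + 24 + 41 + 28) gives (4,5) = 20.
Column 2: 21 + 32 + 24 + 35 + ? = 150, so (3,2) = 38.
Column 4 must total 150; the given cells sum to 111, so (5,4) = 39.
Using column 5: 23 + 34 + 20 + 31 + ? → (1,5) = 150 − 108 = 42.
Row 5 needs 150; the known cells sum to 132, so (5,1) = 18.
Using anti-diagonal: 42 + 36 + 24 + 18 + ? → (3,3) = 150 − 120 = 30.
Row 3 must total 150; the given cells sum to 124, so (3,1) = 26.
Main diagonal needs 150; the known cells sum to 121, so (1,1) = 29.
Row 1: 29 + 21 + 25 + 42 + ? = 150, so (1,3) = 33.
Column 1: 29 + 26 + 37 + 18 + ? = 150, so (2,1) = 40.
Column 3 must total 150; the given cells sum to 131, so (2,3) = 19.

29 21 33 25 42 / 40 32 19 36 23 / 26 38 30 22 34 / 37 24 41 28 20 / 18 35 27 39 31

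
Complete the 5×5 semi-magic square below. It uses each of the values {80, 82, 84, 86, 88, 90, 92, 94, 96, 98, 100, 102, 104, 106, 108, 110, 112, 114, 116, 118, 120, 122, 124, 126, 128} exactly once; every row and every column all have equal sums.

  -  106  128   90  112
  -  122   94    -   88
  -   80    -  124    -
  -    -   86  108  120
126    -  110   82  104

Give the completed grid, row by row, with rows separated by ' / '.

84 106 128 90 112 / 100 122 94 116 88 / 118 80 102 124 96 / 92 114 86 108 120 / 126 98 110 82 104

The 25 entries sum to 2600, so each line sums to 2600/5 = 520.
From row 1, 520 − (106 + 128 + 90 + 112) gives (1,1) = 84.
Row 5 needs 520; the known cells sum to 422, so (5,2) = 98.
Column 2: 106 + 122 + 80 + 98 + ? = 520, so (4,2) = 114.
The remaining cell in column 3 is (3,3) = 520 − 418 = 102.
Column 4 must total 520; the given cells sum to 404, so (2,4) = 116.
Column 5 must total 520; the given cells sum to 424, so (3,5) = 96.
Row 2 needs 520; the known cells sum to 420, so (2,1) = 100.
The remaining cell in row 3 is (3,1) = 520 − 402 = 118.
Row 4: 114 + 86 + 108 + 120 + ? = 520, so (4,1) = 92.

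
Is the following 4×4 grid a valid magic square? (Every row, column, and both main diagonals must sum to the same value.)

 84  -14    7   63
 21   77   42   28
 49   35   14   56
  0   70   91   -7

No — column 3 sums to 154 but column 4 sums to 140.

Row 1: 84 + (-14) + 7 + 63 = 140.
Row 2: 21 + 77 + 42 + 28 = 168.
Row 3: 49 + 35 + 14 + 56 = 154.
Row 4: 0 + 70 + 91 + (-7) = 154.
Column 1: 84 + 21 + 49 + 0 = 154.
Column 2: -14 + 77 + 35 + 70 = 168.
Column 3: 7 + 42 + 14 + 91 = 154.
Column 4: 63 + 28 + 56 + (-7) = 140.
Main diagonal: 84 + 77 + 14 + (-7) = 168.
Anti-diagonal: 63 + 42 + 35 + 0 = 140.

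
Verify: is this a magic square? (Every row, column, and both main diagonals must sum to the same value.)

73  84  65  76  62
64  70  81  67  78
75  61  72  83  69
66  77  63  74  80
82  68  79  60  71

Yes

Row 1: 73 + 84 + 65 + 76 + 62 = 360.
Row 2: 64 + 70 + 81 + 67 + 78 = 360.
Row 3: 75 + 61 + 72 + 83 + 69 = 360.
Row 4: 66 + 77 + 63 + 74 + 80 = 360.
Row 5: 82 + 68 + 79 + 60 + 71 = 360.
Column 1: 73 + 64 + 75 + 66 + 82 = 360.
Column 2: 84 + 70 + 61 + 77 + 68 = 360.
Column 3: 65 + 81 + 72 + 63 + 79 = 360.
Column 4: 76 + 67 + 83 + 74 + 60 = 360.
Column 5: 62 + 78 + 69 + 80 + 71 = 360.
Main diagonal: 73 + 70 + 72 + 74 + 71 = 360.
Anti-diagonal: 62 + 67 + 72 + 77 + 82 = 360.
All lines sum to 360.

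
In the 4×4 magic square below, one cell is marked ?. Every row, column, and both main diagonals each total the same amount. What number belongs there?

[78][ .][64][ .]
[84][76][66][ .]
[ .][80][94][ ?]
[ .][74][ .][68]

Main diagonal is complete and sums to 316; that is the magic constant.
From row 2, 316 − (84 + 76 + 66) gives (2,4) = 90.
Column 2 must total 316; the given cells sum to 230, so (1,2) = 86.
The remaining cell in column 3 is (4,3) = 316 − 224 = 92.
Row 1 needs 316; the known cells sum to 228, so (1,4) = 88.
The remaining cell in row 4 is (4,1) = 316 − 234 = 82.
Column 1: 78 + 84 + 82 + ? = 316, so (3,1) = 72.
Column 4 needs 316; the known cells sum to 246, so (3,4) = 70.

70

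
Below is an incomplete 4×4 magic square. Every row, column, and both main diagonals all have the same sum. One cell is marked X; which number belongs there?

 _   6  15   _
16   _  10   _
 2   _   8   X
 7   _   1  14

11

Column 3 is complete and sums to 34; that is the magic constant.
Row 4: 7 + 1 + 14 + ? = 34, so (4,2) = 12.
Column 1 must total 34; the given cells sum to 25, so (1,1) = 9.
Using main diagonal: 9 + 8 + 14 + ? → (2,2) = 34 − 31 = 3.
Using row 1: 9 + 6 + 15 + ? → (1,4) = 34 − 30 = 4.
The remaining cell in row 2 is (2,4) = 34 − 29 = 5.
From column 2, 34 − (6 + 3 + 12) gives (3,2) = 13.
Column 4 needs 34; the known cells sum to 23, so (3,4) = 11.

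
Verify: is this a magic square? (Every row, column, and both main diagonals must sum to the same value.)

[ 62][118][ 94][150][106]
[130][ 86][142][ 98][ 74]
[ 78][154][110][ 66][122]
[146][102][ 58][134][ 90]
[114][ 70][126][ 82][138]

Row 1: 62 + 118 + 94 + 150 + 106 = 530.
Row 2: 130 + 86 + 142 + 98 + 74 = 530.
Row 3: 78 + 154 + 110 + 66 + 122 = 530.
Row 4: 146 + 102 + 58 + 134 + 90 = 530.
Row 5: 114 + 70 + 126 + 82 + 138 = 530.
Column 1: 62 + 130 + 78 + 146 + 114 = 530.
Column 2: 118 + 86 + 154 + 102 + 70 = 530.
Column 3: 94 + 142 + 110 + 58 + 126 = 530.
Column 4: 150 + 98 + 66 + 134 + 82 = 530.
Column 5: 106 + 74 + 122 + 90 + 138 = 530.
Main diagonal: 62 + 86 + 110 + 134 + 138 = 530.
Anti-diagonal: 106 + 98 + 110 + 102 + 114 = 530.
All lines sum to 530.

Yes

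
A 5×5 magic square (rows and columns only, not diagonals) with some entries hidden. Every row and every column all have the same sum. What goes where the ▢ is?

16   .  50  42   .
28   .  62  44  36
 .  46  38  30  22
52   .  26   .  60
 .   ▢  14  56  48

Column 3 is complete and sums to 190; that is the magic constant.
Row 2 needs 190; the known cells sum to 170, so (2,2) = 20.
From row 3, 190 − (46 + 38 + 30 + 22) gives (3,1) = 54.
Using column 1: 16 + 28 + 54 + 52 + ? → (5,1) = 190 − 150 = 40.
Using column 4: 42 + 44 + 30 + 56 + ? → (4,4) = 190 − 172 = 18.
Column 5: 36 + 22 + 60 + 48 + ? = 190, so (1,5) = 24.
From row 1, 190 − (16 + 50 + 42 + 24) gives (1,2) = 58.
Row 4: 52 + 26 + 18 + 60 + ? = 190, so (4,2) = 34.
Row 5: 40 + 14 + 56 + 48 + ? = 190, so (5,2) = 32.

32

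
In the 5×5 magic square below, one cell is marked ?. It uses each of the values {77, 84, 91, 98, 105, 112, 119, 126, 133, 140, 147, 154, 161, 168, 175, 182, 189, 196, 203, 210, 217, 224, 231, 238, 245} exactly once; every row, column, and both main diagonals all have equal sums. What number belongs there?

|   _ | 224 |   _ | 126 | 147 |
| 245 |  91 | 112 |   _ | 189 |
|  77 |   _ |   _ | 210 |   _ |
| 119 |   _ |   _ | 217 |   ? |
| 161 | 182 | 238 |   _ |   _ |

98

The 25 entries sum to 4025, so each line sums to 4025/5 = 805.
The remaining cell in row 2 is (2,4) = 805 − 637 = 168.
Using column 1: 245 + 77 + 119 + 161 + ? → (1,1) = 805 − 602 = 203.
Column 4 needs 805; the known cells sum to 721, so (5,4) = 84.
The remaining cell in row 1 is (1,3) = 805 − 700 = 105.
Row 5 must total 805; the given cells sum to 665, so (5,5) = 140.
Using main diagonal: 203 + 91 + 217 + 140 + ? → (3,3) = 805 − 651 = 154.
The remaining cell in anti-diagonal is (4,2) = 805 − 630 = 175.
Using column 2: 224 + 91 + 175 + 182 + ? → (3,2) = 805 − 672 = 133.
From column 3, 805 − (105 + 112 + 154 + 238) gives (4,3) = 196.
From row 3, 805 − (77 + 133 + 154 + 210) gives (3,5) = 231.
Using row 4: 119 + 175 + 196 + 217 + ? → (4,5) = 805 − 707 = 98.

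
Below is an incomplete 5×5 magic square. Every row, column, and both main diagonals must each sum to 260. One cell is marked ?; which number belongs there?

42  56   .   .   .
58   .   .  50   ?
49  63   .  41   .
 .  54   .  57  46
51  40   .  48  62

44

Row 5 needs 260; the known cells sum to 201, so (5,3) = 59.
From column 1, 260 − (42 + 58 + 49 + 51) gives (4,1) = 60.
The remaining cell in column 2 is (2,2) = 260 − 213 = 47.
Column 4: 50 + 41 + 57 + 48 + ? = 260, so (1,4) = 64.
Main diagonal must total 260; the given cells sum to 208, so (3,3) = 52.
Anti-diagonal must total 260; the given cells sum to 207, so (1,5) = 53.
Using row 1: 42 + 56 + 64 + 53 + ? → (1,3) = 260 − 215 = 45.
Row 3 needs 260; the known cells sum to 205, so (3,5) = 55.
Row 4 must total 260; the given cells sum to 217, so (4,3) = 43.
Using column 3: 45 + 52 + 43 + 59 + ? → (2,3) = 260 − 199 = 61.
Column 5 needs 260; the known cells sum to 216, so (2,5) = 44.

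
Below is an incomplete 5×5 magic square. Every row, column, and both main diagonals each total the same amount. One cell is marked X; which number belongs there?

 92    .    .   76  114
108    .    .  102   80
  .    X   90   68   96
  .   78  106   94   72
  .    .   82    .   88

112

Column 5 is complete and sums to 450; that is the magic constant.
The remaining cell in row 4 is (4,1) = 450 − 350 = 100.
Column 4 must total 450; the given cells sum to 340, so (5,4) = 110.
Main diagonal must total 450; the given cells sum to 364, so (2,2) = 86.
Using anti-diagonal: 114 + 102 + 90 + 78 + ? → (5,1) = 450 − 384 = 66.
The remaining cell in row 2 is (2,3) = 450 − 376 = 74.
Using row 5: 66 + 82 + 110 + 88 + ? → (5,2) = 450 − 346 = 104.
Column 1: 92 + 108 + 100 + 66 + ? = 450, so (3,1) = 84.
Column 3 must total 450; the given cells sum to 352, so (1,3) = 98.
Row 1: 92 + 98 + 76 + 114 + ? = 450, so (1,2) = 70.
Row 3 must total 450; the given cells sum to 338, so (3,2) = 112.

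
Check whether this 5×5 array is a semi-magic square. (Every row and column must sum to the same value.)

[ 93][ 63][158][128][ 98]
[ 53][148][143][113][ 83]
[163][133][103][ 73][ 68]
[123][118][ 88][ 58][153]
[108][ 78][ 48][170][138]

No — row 2 sums to 540 but row 5 sums to 542.

Row 1: 93 + 63 + 158 + 128 + 98 = 540.
Row 2: 53 + 148 + 143 + 113 + 83 = 540.
Row 3: 163 + 133 + 103 + 73 + 68 = 540.
Row 4: 123 + 118 + 88 + 58 + 153 = 540.
Row 5: 108 + 78 + 48 + 170 + 138 = 542.
Column 1: 93 + 53 + 163 + 123 + 108 = 540.
Column 2: 63 + 148 + 133 + 118 + 78 = 540.
Column 3: 158 + 143 + 103 + 88 + 48 = 540.
Column 4: 128 + 113 + 73 + 58 + 170 = 542.
Column 5: 98 + 83 + 68 + 153 + 138 = 540.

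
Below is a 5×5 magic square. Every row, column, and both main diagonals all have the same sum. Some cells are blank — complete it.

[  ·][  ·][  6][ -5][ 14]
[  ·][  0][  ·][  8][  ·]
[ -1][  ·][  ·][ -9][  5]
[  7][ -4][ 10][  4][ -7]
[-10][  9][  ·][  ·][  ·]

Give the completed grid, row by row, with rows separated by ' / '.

3 -8 6 -5 14 / 11 0 -6 8 -3 / -1 13 2 -9 5 / 7 -4 10 4 -7 / -10 9 -2 12 1

Row 4 is already complete: 7 + -4 + 10 + 4 + -7 = 10, so that is the magic constant.
Column 4: -5 + 8 + (-9) + 4 + ? = 10, so (5,4) = 12.
Anti-diagonal needs 10; the known cells sum to 8, so (3,3) = 2.
From row 3, 10 − (-1 + 2 + (-9) + 5) gives (3,2) = 13.
Column 2 needs 10; the known cells sum to 18, so (1,2) = -8.
Using row 1: -8 + 6 + (-5) + 14 + ? → (1,1) = 10 − 7 = 3.
Using column 1: 3 + (-1) + 7 + (-10) + ? → (2,1) = 10 − (-1) = 11.
From main diagonal, 10 − (3 + 0 + 2 + 4) gives (5,5) = 1.
From row 5, 10 − (-10 + 9 + 12 + 1) gives (5,3) = -2.
From column 3, 10 − (6 + 2 + 10 + (-2)) gives (2,3) = -6.
Column 5 must total 10; the given cells sum to 13, so (2,5) = -3.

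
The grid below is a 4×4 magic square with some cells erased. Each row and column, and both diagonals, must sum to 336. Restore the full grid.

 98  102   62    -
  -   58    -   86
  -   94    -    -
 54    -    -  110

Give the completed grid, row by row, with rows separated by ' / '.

Using row 1: 98 + 102 + 62 + ? → (1,4) = 336 − 262 = 74.
Column 2: 102 + 58 + 94 + ? = 336, so (4,2) = 82.
Column 4 needs 336; the known cells sum to 270, so (3,4) = 66.
Main diagonal must total 336; the given cells sum to 266, so (3,3) = 70.
Using anti-diagonal: 74 + 94 + 54 + ? → (2,3) = 336 − 222 = 114.
Row 2: 58 + 114 + 86 + ? = 336, so (2,1) = 78.
Row 3 must total 336; the given cells sum to 230, so (3,1) = 106.
Row 4: 54 + 82 + 110 + ? = 336, so (4,3) = 90.

98 102 62 74 / 78 58 114 86 / 106 94 70 66 / 54 82 90 110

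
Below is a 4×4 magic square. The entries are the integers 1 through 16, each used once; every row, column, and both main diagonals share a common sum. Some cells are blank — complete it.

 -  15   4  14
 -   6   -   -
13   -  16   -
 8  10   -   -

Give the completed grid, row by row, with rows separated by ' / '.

The entries are 1 through 16, which sum to 136, so each line sums to 136/4 = 34.
Using row 1: 15 + 4 + 14 + ? → (1,1) = 34 − 33 = 1.
Column 1 must total 34; the given cells sum to 22, so (2,1) = 12.
Column 2: 15 + 6 + 10 + ? = 34, so (3,2) = 3.
Main diagonal needs 34; the known cells sum to 23, so (4,4) = 11.
Anti-diagonal must total 34; the given cells sum to 25, so (2,3) = 9.
Using row 2: 12 + 6 + 9 + ? → (2,4) = 34 − 27 = 7.
Row 3: 13 + 3 + 16 + ? = 34, so (3,4) = 2.
Row 4: 8 + 10 + 11 + ? = 34, so (4,3) = 5.

1 15 4 14 / 12 6 9 7 / 13 3 16 2 / 8 10 5 11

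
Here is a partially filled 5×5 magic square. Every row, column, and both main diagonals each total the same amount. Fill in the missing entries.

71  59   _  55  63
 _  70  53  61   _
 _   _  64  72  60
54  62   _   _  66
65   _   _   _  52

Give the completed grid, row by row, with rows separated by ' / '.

71 59 67 55 63 / 57 70 53 61 74 / 68 51 64 72 60 / 54 62 75 58 66 / 65 73 56 69 52

Anti-diagonal is already complete: 63 + 61 + 64 + 62 + 65 = 315, so that is the magic constant.
Row 1: 71 + 59 + 55 + 63 + ? = 315, so (1,3) = 67.
The remaining cell in column 5 is (2,5) = 315 − 241 = 74.
Using main diagonal: 71 + 70 + 64 + 52 + ? → (4,4) = 315 − 257 = 58.
The remaining cell in row 2 is (2,1) = 315 − 258 = 57.
The remaining cell in row 4 is (4,3) = 315 − 240 = 75.
Column 1 must total 315; the given cells sum to 247, so (3,1) = 68.
Column 3 must total 315; the given cells sum to 259, so (5,3) = 56.
Using column 4: 55 + 61 + 72 + 58 + ? → (5,4) = 315 − 246 = 69.
The remaining cell in row 3 is (3,2) = 315 − 264 = 51.
Using row 5: 65 + 56 + 69 + 52 + ? → (5,2) = 315 − 242 = 73.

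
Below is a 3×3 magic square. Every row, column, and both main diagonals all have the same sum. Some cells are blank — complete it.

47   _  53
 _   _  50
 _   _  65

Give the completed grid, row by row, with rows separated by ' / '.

Column 3 is already complete: 53 + 50 + 65 = 168, so that is the magic constant.
From row 1, 168 − (47 + 53) gives (1,2) = 68.
The remaining cell in main diagonal is (2,2) = 168 − 112 = 56.
Anti-diagonal: 53 + 56 + ? = 168, so (3,1) = 59.
Row 2 must total 168; the given cells sum to 106, so (2,1) = 62.
From row 3, 168 − (59 + 65) gives (3,2) = 44.

47 68 53 / 62 56 50 / 59 44 65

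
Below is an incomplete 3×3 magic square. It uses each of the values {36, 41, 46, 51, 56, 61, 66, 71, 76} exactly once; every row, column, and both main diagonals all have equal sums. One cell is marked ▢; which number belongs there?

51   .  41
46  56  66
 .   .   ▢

61

The 9 entries sum to 504, so each line sums to 504/3 = 168.
Using row 1: 51 + 41 + ? → (1,2) = 168 − 92 = 76.
Column 1: 51 + 46 + ? = 168, so (3,1) = 71.
From column 2, 168 − (76 + 56) gives (3,2) = 36.
The remaining cell in column 3 is (3,3) = 168 − 107 = 61.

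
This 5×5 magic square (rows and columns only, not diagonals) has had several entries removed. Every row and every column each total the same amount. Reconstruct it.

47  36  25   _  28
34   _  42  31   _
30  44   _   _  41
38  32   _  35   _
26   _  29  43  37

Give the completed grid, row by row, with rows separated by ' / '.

47 36 25 39 28 / 34 23 42 31 45 / 30 44 33 27 41 / 38 32 46 35 24 / 26 40 29 43 37

Column 1 is already complete: 47 + 34 + 30 + 38 + 26 = 175, so that is the magic constant.
Using row 1: 47 + 36 + 25 + 28 + ? → (1,4) = 175 − 136 = 39.
Row 5: 26 + 29 + 43 + 37 + ? = 175, so (5,2) = 40.
Using column 2: 36 + 44 + 32 + 40 + ? → (2,2) = 175 − 152 = 23.
Using column 4: 39 + 31 + 35 + 43 + ? → (3,4) = 175 − 148 = 27.
Row 2 needs 175; the known cells sum to 130, so (2,5) = 45.
Row 3 must total 175; the given cells sum to 142, so (3,3) = 33.
Column 3: 25 + 42 + 33 + 29 + ? = 175, so (4,3) = 46.
Column 5 must total 175; the given cells sum to 151, so (4,5) = 24.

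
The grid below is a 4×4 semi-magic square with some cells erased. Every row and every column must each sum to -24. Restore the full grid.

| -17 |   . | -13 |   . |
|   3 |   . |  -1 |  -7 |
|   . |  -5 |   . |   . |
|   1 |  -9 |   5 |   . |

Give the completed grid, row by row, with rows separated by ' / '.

Using row 2: 3 + (-1) + (-7) + ? → (2,2) = -24 − (-5) = -19.
Row 4 needs -24; the known cells sum to -3, so (4,4) = -21.
From column 1, -24 − (-17 + 3 + 1) gives (3,1) = -11.
Column 2: -19 + (-5) + (-9) + ? = -24, so (1,2) = 9.
Column 3 must total -24; the given cells sum to -9, so (3,3) = -15.
Row 1 needs -24; the known cells sum to -21, so (1,4) = -3.
From row 3, -24 − (-11 + (-5) + (-15)) gives (3,4) = 7.

-17 9 -13 -3 / 3 -19 -1 -7 / -11 -5 -15 7 / 1 -9 5 -21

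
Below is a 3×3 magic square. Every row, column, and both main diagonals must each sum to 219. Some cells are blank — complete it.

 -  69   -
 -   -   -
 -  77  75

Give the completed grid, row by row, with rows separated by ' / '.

71 69 79 / 81 73 65 / 67 77 75

From row 3, 219 − (77 + 75) gives (3,1) = 67.
Column 2 must total 219; the given cells sum to 146, so (2,2) = 73.
The remaining cell in main diagonal is (1,1) = 219 − 148 = 71.
Anti-diagonal needs 219; the known cells sum to 140, so (1,3) = 79.
Column 1: 71 + 67 + ? = 219, so (2,1) = 81.
Column 3: 79 + 75 + ? = 219, so (2,3) = 65.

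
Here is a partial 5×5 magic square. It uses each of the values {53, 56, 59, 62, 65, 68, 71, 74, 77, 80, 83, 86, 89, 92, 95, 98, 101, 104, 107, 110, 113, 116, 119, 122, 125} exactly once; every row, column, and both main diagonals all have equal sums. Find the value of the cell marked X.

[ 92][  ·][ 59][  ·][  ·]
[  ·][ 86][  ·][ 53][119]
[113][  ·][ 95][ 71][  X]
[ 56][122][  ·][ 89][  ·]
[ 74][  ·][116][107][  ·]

The 25 entries sum to 2225, so each line sums to 2225/5 = 445.
Using column 1: 92 + 113 + 56 + 74 + ? → (2,1) = 445 − 335 = 110.
The remaining cell in column 4 is (1,4) = 445 − 320 = 125.
Main diagonal: 92 + 86 + 95 + 89 + ? = 445, so (5,5) = 83.
Anti-diagonal: 53 + 95 + 122 + 74 + ? = 445, so (1,5) = 101.
Row 1 needs 445; the known cells sum to 377, so (1,2) = 68.
Row 2 needs 445; the known cells sum to 368, so (2,3) = 77.
Row 5 must total 445; the given cells sum to 380, so (5,2) = 65.
Column 2 needs 445; the known cells sum to 341, so (3,2) = 104.
Column 3 needs 445; the known cells sum to 347, so (4,3) = 98.
Using row 3: 113 + 104 + 95 + 71 + ? → (3,5) = 445 − 383 = 62.

62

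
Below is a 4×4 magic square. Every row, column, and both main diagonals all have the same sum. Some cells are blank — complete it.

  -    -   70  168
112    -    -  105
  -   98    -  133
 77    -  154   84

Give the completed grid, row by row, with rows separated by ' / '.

161 91 70 168 / 112 126 147 105 / 140 98 119 133 / 77 175 154 84

Column 4 is already complete: 168 + 105 + 133 + 84 = 490, so that is the magic constant.
Row 4 needs 490; the known cells sum to 315, so (4,2) = 175.
Anti-diagonal must total 490; the given cells sum to 343, so (2,3) = 147.
Row 2 must total 490; the given cells sum to 364, so (2,2) = 126.
Column 2 needs 490; the known cells sum to 399, so (1,2) = 91.
Column 3 needs 490; the known cells sum to 371, so (3,3) = 119.
From main diagonal, 490 − (126 + 119 + 84) gives (1,1) = 161.
Row 3: 98 + 119 + 133 + ? = 490, so (3,1) = 140.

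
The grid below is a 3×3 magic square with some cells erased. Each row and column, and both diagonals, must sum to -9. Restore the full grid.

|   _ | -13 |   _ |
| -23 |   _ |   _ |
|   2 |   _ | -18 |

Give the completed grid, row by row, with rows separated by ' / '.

12 -13 -8 / -23 -3 17 / 2 7 -18

Row 3 must total -9; the given cells sum to -16, so (3,2) = 7.
The remaining cell in column 1 is (1,1) = -9 − (-21) = 12.
Column 2: -13 + 7 + ? = -9, so (2,2) = -3.
From anti-diagonal, -9 − (-3 + 2) gives (1,3) = -8.
The remaining cell in row 2 is (2,3) = -9 − (-26) = 17.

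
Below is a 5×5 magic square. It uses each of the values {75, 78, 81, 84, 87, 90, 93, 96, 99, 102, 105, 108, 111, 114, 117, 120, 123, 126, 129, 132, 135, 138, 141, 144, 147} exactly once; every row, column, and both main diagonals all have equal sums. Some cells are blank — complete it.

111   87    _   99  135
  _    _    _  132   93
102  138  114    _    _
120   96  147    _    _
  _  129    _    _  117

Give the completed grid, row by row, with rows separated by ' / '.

The 25 entries sum to 2775, so each line sums to 2775/5 = 555.
Row 1: 111 + 87 + 99 + 135 + ? = 555, so (1,3) = 123.
Column 2 needs 555; the known cells sum to 450, so (2,2) = 105.
Using main diagonal: 111 + 105 + 114 + 117 + ? → (4,4) = 555 − 447 = 108.
Anti-diagonal: 135 + 132 + 114 + 96 + ? = 555, so (5,1) = 78.
From row 4, 555 − (120 + 96 + 147 + 108) gives (4,5) = 84.
Column 1 must total 555; the given cells sum to 411, so (2,1) = 144.
Using column 5: 135 + 93 + 84 + 117 + ? → (3,5) = 555 − 429 = 126.
The remaining cell in row 2 is (2,3) = 555 − 474 = 81.
Row 3 needs 555; the known cells sum to 480, so (3,4) = 75.
Column 3 must total 555; the given cells sum to 465, so (5,3) = 90.
From column 4, 555 − (99 + 132 + 75 + 108) gives (5,4) = 141.

111 87 123 99 135 / 144 105 81 132 93 / 102 138 114 75 126 / 120 96 147 108 84 / 78 129 90 141 117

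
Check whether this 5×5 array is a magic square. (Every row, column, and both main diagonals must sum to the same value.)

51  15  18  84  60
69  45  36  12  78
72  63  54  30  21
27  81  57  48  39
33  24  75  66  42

Row 1: 51 + 15 + 18 + 84 + 60 = 228.
Row 2: 69 + 45 + 36 + 12 + 78 = 240.
Row 3: 72 + 63 + 54 + 30 + 21 = 240.
Row 4: 27 + 81 + 57 + 48 + 39 = 252.
Row 5: 33 + 24 + 75 + 66 + 42 = 240.
Column 1: 51 + 69 + 72 + 27 + 33 = 252.
Column 2: 15 + 45 + 63 + 81 + 24 = 228.
Column 3: 18 + 36 + 54 + 57 + 75 = 240.
Column 4: 84 + 12 + 30 + 48 + 66 = 240.
Column 5: 60 + 78 + 21 + 39 + 42 = 240.
Main diagonal: 51 + 45 + 54 + 48 + 42 = 240.
Anti-diagonal: 60 + 12 + 54 + 81 + 33 = 240.

No — row 1 sums to 228 but column 3 sums to 240.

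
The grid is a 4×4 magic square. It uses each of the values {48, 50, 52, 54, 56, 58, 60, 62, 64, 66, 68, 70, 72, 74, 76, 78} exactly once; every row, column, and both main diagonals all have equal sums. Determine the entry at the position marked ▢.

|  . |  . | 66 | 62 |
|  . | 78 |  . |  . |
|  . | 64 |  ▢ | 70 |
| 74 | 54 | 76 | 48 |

The 16 entries sum to 1008, so each line sums to 1008/4 = 252.
Using column 2: 78 + 64 + 54 + ? → (1,2) = 252 − 196 = 56.
Column 4 needs 252; the known cells sum to 180, so (2,4) = 72.
The remaining cell in anti-diagonal is (2,3) = 252 − 200 = 52.
Row 1 must total 252; the given cells sum to 184, so (1,1) = 68.
Row 2 needs 252; the known cells sum to 202, so (2,1) = 50.
Column 1: 68 + 50 + 74 + ? = 252, so (3,1) = 60.
The remaining cell in column 3 is (3,3) = 252 − 194 = 58.

58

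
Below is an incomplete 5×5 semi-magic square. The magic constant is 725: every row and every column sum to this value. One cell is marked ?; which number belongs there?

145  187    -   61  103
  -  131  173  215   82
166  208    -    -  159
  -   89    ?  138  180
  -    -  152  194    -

Using row 1: 145 + 187 + 61 + 103 + ? → (1,3) = 725 − 496 = 229.
Row 2 needs 725; the known cells sum to 601, so (2,1) = 124.
Column 2 needs 725; the known cells sum to 615, so (5,2) = 110.
Column 4: 61 + 215 + 138 + 194 + ? = 725, so (3,4) = 117.
Using column 5: 103 + 82 + 159 + 180 + ? → (5,5) = 725 − 524 = 201.
Row 3: 166 + 208 + 117 + 159 + ? = 725, so (3,3) = 75.
Using row 5: 110 + 152 + 194 + 201 + ? → (5,1) = 725 − 657 = 68.
Column 1: 145 + 124 + 166 + 68 + ? = 725, so (4,1) = 222.
Column 3 must total 725; the given cells sum to 629, so (4,3) = 96.

96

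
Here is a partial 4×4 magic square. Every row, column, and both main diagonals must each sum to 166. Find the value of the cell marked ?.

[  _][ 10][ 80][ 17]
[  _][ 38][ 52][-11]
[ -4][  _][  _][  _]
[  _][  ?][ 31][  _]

45

Row 1 must total 166; the given cells sum to 107, so (1,1) = 59.
Row 2 must total 166; the given cells sum to 79, so (2,1) = 87.
The remaining cell in column 1 is (4,1) = 166 − 142 = 24.
From column 3, 166 − (80 + 52 + 31) gives (3,3) = 3.
The remaining cell in main diagonal is (4,4) = 166 − 100 = 66.
Using anti-diagonal: 17 + 52 + 24 + ? → (3,2) = 166 − 93 = 73.
Row 3 needs 166; the known cells sum to 72, so (3,4) = 94.
Using row 4: 24 + 31 + 66 + ? → (4,2) = 166 − 121 = 45.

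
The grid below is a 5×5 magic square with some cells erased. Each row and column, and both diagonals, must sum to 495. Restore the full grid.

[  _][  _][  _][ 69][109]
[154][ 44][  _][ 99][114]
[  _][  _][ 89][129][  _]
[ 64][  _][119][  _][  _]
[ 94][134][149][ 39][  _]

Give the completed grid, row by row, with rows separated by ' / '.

Row 2 must total 495; the given cells sum to 411, so (2,3) = 84.
The remaining cell in row 5 is (5,5) = 495 − 416 = 79.
Column 3: 84 + 89 + 119 + 149 + ? = 495, so (1,3) = 54.
Column 4: 69 + 99 + 129 + 39 + ? = 495, so (4,4) = 159.
The remaining cell in main diagonal is (1,1) = 495 − 371 = 124.
Anti-diagonal must total 495; the given cells sum to 391, so (4,2) = 104.
Row 1 needs 495; the known cells sum to 356, so (1,2) = 139.
The remaining cell in row 4 is (4,5) = 495 − 446 = 49.
Column 1 needs 495; the known cells sum to 436, so (3,1) = 59.
Column 2 must total 495; the given cells sum to 421, so (3,2) = 74.
From column 5, 495 − (109 + 114 + 49 + 79) gives (3,5) = 144.

124 139 54 69 109 / 154 44 84 99 114 / 59 74 89 129 144 / 64 104 119 159 49 / 94 134 149 39 79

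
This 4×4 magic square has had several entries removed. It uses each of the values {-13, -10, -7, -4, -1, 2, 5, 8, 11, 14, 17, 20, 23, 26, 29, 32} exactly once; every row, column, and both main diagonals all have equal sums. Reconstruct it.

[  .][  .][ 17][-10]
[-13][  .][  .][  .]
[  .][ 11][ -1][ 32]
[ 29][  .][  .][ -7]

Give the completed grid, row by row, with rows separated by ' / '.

26 5 17 -10 / -13 20 8 23 / -4 11 -1 32 / 29 2 14 -7

The 16 entries sum to 152, so each line sums to 152/4 = 38.
Row 3: 11 + (-1) + 32 + ? = 38, so (3,1) = -4.
Column 1: -13 + (-4) + 29 + ? = 38, so (1,1) = 26.
Column 4 needs 38; the known cells sum to 15, so (2,4) = 23.
Using main diagonal: 26 + (-1) + (-7) + ? → (2,2) = 38 − 18 = 20.
Anti-diagonal must total 38; the given cells sum to 30, so (2,3) = 8.
Row 1 needs 38; the known cells sum to 33, so (1,2) = 5.
From column 2, 38 − (5 + 20 + 11) gives (4,2) = 2.
Column 3 must total 38; the given cells sum to 24, so (4,3) = 14.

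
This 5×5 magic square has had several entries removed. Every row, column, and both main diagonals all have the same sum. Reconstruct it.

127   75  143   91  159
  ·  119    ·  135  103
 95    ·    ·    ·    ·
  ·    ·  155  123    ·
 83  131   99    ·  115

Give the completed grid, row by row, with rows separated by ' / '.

Row 1 is already complete: 127 + 75 + 143 + 91 + 159 = 595, so that is the magic constant.
Row 5 must total 595; the given cells sum to 428, so (5,4) = 167.
Column 4 must total 595; the given cells sum to 516, so (3,4) = 79.
Main diagonal: 127 + 119 + 123 + 115 + ? = 595, so (3,3) = 111.
From anti-diagonal, 595 − (159 + 135 + 111 + 83) gives (4,2) = 107.
The remaining cell in column 2 is (3,2) = 595 − 432 = 163.
Using column 3: 143 + 111 + 155 + 99 + ? → (2,3) = 595 − 508 = 87.
Row 2 must total 595; the given cells sum to 444, so (2,1) = 151.
Row 3 needs 595; the known cells sum to 448, so (3,5) = 147.
Column 1 needs 595; the known cells sum to 456, so (4,1) = 139.
From column 5, 595 − (159 + 103 + 147 + 115) gives (4,5) = 71.

127 75 143 91 159 / 151 119 87 135 103 / 95 163 111 79 147 / 139 107 155 123 71 / 83 131 99 167 115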